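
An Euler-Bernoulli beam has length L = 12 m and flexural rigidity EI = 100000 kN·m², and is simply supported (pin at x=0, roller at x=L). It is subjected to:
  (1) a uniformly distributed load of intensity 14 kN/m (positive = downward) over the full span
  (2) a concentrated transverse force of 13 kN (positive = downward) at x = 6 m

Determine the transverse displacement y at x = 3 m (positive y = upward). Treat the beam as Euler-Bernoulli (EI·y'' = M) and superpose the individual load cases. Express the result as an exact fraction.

y(3) = -603/20000 m

Load 1 — uniform load w=14 kN/m over full span:
  y_1 = -wx(L³-2Lx²+x³)/(24EI) = -14·3·(12³-2·12·3²+3³)/(24·100000) = -10773/400000 m
Load 2 — point force P=13 kN at a=6 m (b=L-a=6):
  y_2 = -Pbx(L²-b²-x²)/(6LEI)  [x≤a] = -13·6·3·(12²-6²-3²)/(6·12·100000) = -1287/400000 m
Superposition: y = Σ y_i = -603/20000 m ≈ -0.030150 m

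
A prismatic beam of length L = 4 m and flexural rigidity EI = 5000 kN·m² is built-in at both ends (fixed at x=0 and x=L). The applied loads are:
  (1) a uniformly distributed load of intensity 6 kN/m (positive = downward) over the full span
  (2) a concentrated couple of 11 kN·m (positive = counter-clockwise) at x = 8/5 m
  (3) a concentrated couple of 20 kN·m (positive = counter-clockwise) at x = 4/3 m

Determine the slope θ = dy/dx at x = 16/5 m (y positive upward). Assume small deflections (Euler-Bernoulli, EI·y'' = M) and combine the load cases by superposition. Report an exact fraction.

θ(16/5) = -131/390625 rad

Load 1 — uniform load w=6 kN/m over full span:
  θ_1 = -wx(L-x)(L-2x)/(12EI) = -6·(16/5)·(4-(16/5))·(4-2·(16/5))/(12·5000) = 48/78125 rad
Load 2 — applied couple M₀=11 kN·m at a=8/5 m (b=L-a=12/5):
  θ_2 = (R_Ax²/2 - M_Ax - M₀(x-a))/EI  [x>a] with R_A=99/25, M_A=33/25 = ((99/25)·(16/5)²/2 - (33/25)·(16/5) - 11·((16/5)-(8/5)))/5000 = -121/390625 rad
Load 3 — applied couple M₀=20 kN·m at a=4/3 m (b=L-a=8/3):
  θ_3 = (R_Ax²/2 - M_Ax - M₀(x-a))/EI  [x>a] with R_A=20/3, M_A=0 = ((20/3)·(16/5)²/2 - 0·(16/5) - 20·((16/5)-(4/3)))/5000 = -2/3125 rad
Superposition: θ = Σ θ_i = -131/390625 rad ≈ -0.000335 rad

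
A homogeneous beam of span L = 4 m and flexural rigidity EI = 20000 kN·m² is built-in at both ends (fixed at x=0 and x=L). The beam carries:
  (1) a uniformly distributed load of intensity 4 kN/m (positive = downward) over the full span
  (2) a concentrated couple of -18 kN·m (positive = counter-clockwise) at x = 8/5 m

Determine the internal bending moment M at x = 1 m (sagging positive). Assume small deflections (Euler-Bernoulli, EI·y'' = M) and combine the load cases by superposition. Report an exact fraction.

M(1) = -274/75 kN·m

Load 1 — uniform load w=4 kN/m over full span:
  M_1 = wLx/2 - wL²/12 - wx²/2 = 4·4·1/2 - 4·4²/12 - 4·1²/2 = 2/3 kN·m
Load 2 — applied couple M₀=-18 kN·m at a=8/5 m (b=L-a=12/5):
  M_2 = R_Ax - M_A  [x≤a] with R_A=-162/25, M_A=-54/25 = (-162/25)·1 - (-54/25) = -108/25 kN·m
Superposition: M = Σ M_i = -274/75 kN·m ≈ -3.653333 kN·m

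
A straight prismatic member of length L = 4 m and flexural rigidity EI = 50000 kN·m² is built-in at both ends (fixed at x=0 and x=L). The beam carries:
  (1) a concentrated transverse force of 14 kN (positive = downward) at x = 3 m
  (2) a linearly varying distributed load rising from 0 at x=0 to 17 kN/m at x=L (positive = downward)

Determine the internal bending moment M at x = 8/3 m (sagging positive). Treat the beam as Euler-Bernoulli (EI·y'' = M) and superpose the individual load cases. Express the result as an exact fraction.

Load 1 — point force P=14 kN at a=3 m (b=L-a=1):
  M_1 = Pb²(3a+b)x/L³ - Pab²/L²  [x≤a] = 14·1²·(3·3+1)·(8/3)/4³ - 14·3·1²/4² = 77/24 kN·m
Load 2 — triangular load w₀=17 kN/m (0→w₀ over full span):
  M_2 = 3w₀Lx/20 - w₀L²/30 - w₀x³/(6L) = 3·17·4·(8/3)/20 - 17·4²/30 - 17·(8/3)³/(6·4) = 1904/405 kN·m
Superposition: M = Σ M_i = 25627/3240 kN·m ≈ 7.909568 kN·m

M(8/3) = 25627/3240 kN·m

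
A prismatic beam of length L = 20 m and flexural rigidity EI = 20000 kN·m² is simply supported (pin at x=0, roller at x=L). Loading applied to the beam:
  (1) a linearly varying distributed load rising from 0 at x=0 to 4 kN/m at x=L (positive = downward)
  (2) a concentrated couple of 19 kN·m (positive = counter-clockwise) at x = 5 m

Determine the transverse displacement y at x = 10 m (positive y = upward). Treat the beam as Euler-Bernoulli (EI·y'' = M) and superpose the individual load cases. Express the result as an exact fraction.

Load 1 — triangular load w₀=4 kN/m (0→w₀ over full span):
  y_1 = -w₀x(7L⁴-10L²x²+3x⁴)/(360LEI) = -4·10·(7·20⁴-10·20²·10²+3·10⁴)/(360·20·20000) = -5/24 m
Load 2 — applied couple M₀=19 kN·m at a=5 m (b=L-a=15):
  y_2 = (M₀x³/(6L)-M₀(x-a)²/2+C₁x)/EI  [x>a] with C₁=M₀(3b²-L²)/(6L)=1045/24 = (19·10³/(6·20)-19·(10-5)²/2+(1045/24)·10)/20000 = 57/3200 m
Superposition: y = Σ y_i = -1829/9600 m ≈ -0.190521 m

y(10) = -1829/9600 m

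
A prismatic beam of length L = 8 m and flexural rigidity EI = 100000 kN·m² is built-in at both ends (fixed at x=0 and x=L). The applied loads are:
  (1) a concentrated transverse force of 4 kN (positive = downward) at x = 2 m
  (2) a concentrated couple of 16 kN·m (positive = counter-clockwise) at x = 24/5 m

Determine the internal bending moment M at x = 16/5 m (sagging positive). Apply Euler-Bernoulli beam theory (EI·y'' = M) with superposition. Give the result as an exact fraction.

Load 1 — point force P=4 kN at a=2 m (b=L-a=6):
  M_1 = Pa²(a+3b)(L-x)/L³ - Pa²b/L²  [x>a] = 4·2²·(2+3·6)·(8-(16/5))/8³ - 4·2²·6/8² = 3/2 kN·m
Load 2 — applied couple M₀=16 kN·m at a=24/5 m (b=L-a=16/5):
  M_2 = R_Ax - M_A  [x≤a] with R_A=72/25, M_A=128/25 = (72/25)·(16/5) - (128/25) = 512/125 kN·m
Superposition: M = Σ M_i = 1399/250 kN·m ≈ 5.596000 kN·m

M(16/5) = 1399/250 kN·m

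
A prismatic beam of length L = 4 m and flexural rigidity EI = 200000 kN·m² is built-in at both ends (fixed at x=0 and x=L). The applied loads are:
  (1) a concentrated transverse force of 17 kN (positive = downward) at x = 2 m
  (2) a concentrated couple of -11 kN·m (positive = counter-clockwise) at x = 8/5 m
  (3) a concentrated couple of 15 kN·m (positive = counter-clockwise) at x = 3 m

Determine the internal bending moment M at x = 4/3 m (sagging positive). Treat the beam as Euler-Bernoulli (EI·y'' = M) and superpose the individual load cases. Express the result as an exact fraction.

M(4/3) = -227/1200 kN·m

Load 1 — point force P=17 kN at a=2 m (b=L-a=2):
  M_1 = Pb²(3a+b)x/L³ - Pab²/L²  [x≤a] = 17·2²·(3·2+2)·(4/3)/4³ - 17·2·2²/4² = 17/6 kN·m
Load 2 — applied couple M₀=-11 kN·m at a=8/5 m (b=L-a=12/5):
  M_2 = R_Ax - M_A  [x≤a] with R_A=-99/25, M_A=-33/25 = (-99/25)·(4/3) - (-33/25) = -99/25 kN·m
Load 3 — applied couple M₀=15 kN·m at a=3 m (b=L-a=1):
  M_3 = R_Ax - M_A  [x≤a] with R_A=135/32, M_A=75/16 = (135/32)·(4/3) - (75/16) = 15/16 kN·m
Superposition: M = Σ M_i = -227/1200 kN·m ≈ -0.189167 kN·m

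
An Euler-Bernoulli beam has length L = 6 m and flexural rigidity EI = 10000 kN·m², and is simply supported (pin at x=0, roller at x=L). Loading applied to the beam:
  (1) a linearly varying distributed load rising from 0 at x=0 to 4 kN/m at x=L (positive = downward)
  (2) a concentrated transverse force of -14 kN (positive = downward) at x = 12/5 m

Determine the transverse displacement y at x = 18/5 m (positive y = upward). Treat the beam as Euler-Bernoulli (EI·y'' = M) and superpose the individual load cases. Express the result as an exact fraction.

y(18/5) = 21582/9765625 m

Load 1 — triangular load w₀=4 kN/m (0→w₀ over full span):
  y_1 = -w₀x(7L⁴-10L²x²+3x⁴)/(360LEI) = -4·(18/5)·(7·6⁴-10·6²·(18/5)²+3·(18/5)⁴)/(360·6·10000) = -31968/9765625 m
Load 2 — point force P=-14 kN at a=12/5 m (b=L-a=18/5):
  y_2 = -Pa(L-x)(2Lx-a²-x²)/(6LEI)  [x>a] = -(-14)·(12/5)·(6-(18/5))·(2·6·(18/5)-(12/5)²-(18/5)²)/(6·6·10000) = 2142/390625 m
Superposition: y = Σ y_i = 21582/9765625 m ≈ 0.002210 m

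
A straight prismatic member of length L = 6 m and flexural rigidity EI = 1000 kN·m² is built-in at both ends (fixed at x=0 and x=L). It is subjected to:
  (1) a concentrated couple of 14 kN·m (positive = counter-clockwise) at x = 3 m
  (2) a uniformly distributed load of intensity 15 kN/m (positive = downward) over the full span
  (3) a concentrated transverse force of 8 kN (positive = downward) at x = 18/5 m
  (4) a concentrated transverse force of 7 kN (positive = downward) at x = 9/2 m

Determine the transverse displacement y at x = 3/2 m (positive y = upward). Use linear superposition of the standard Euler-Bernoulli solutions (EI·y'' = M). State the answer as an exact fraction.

Load 1 — applied couple M₀=14 kN·m at a=3 m (b=L-a=3):
  y_1 = (R_Ax³/6 - M_Ax²/2)/EI  [x≤a] with R_A=7/2, M_A=7/2 = ((7/2)·(3/2)³/6 - (7/2)·(3/2)²/2)/1000 = -63/32000 m
Load 2 — uniform load w=15 kN/m over full span:
  y_2 = -wx²(L-x)²/(24EI) = -15·(3/2)²·(6-(3/2))²/(24·1000) = -729/25600 m
Load 3 — point force P=8 kN at a=18/5 m (b=L-a=12/5):
  y_3 = -Pb²x²(3aL-(3a+b)x)/(6L³EI)  [x≤a] = -8·(12/5)²·(3/2)²·(3·(18/5)·6-(3·(18/5)+(12/5))·(3/2))/(6·6³·1000) = -9/2500 m
Load 4 — point force P=7 kN at a=9/2 m (b=L-a=3/2):
  y_4 = -Pb²x²(3aL-(3a+b)x)/(6L³EI)  [x≤a] = -7·(3/2)²·(3/2)²·(3·(9/2)·6-(3·(9/2)+(3/2))·(3/2))/(6·6³·1000) = -819/512000 m
Superposition: y = Σ y_i = -91251/2560000 m ≈ -0.035645 m

y(3/2) = -91251/2560000 m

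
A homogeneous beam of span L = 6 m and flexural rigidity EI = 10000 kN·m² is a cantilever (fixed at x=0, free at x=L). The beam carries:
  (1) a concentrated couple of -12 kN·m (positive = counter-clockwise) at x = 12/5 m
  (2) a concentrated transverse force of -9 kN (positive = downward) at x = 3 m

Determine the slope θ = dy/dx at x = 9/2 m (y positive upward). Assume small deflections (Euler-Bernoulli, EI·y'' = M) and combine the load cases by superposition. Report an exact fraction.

θ(9/2) = 117/100000 rad

Load 1 — applied couple M₀=-12 kN·m at a=12/5 m (b=L-a=18/5):
  θ_1 = M₀a/EI  [x>a] = (-12)·(12/5)/10000 = -9/3125 rad
Load 2 — point force P=-9 kN at a=3 m (b=L-a=3):
  θ_2 = -Pa²/(2EI)  [x>a] = -(-9)·3²/(2·10000) = 81/20000 rad
Superposition: θ = Σ θ_i = 117/100000 rad ≈ 0.001170 rad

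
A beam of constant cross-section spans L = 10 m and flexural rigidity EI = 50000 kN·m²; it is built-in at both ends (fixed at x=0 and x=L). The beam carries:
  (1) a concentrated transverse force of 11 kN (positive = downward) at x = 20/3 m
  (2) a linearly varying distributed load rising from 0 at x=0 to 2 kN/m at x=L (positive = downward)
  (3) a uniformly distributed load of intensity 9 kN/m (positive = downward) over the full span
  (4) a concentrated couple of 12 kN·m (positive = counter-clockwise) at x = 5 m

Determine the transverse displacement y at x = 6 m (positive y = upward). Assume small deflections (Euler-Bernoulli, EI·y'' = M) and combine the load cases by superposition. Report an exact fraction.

Load 1 — point force P=11 kN at a=20/3 m (b=L-a=10/3):
  y_1 = -Pb²x²(3aL-(3a+b)x)/(6L³EI)  [x≤a] = -11·(10/3)²·6²·(3·(20/3)·10-(3·(20/3)+(10/3))·6)/(6·10³·50000) = -11/12500 m
Load 2 — triangular load w₀=2 kN/m (0→w₀ over full span):
  y_2 = -w₀x²(L-x)²(x+2L)/(120LEI) = -2·6²·(10-6)²·(6+2·10)/(120·10·50000) = -39/78125 m
Load 3 — uniform load w=9 kN/m over full span:
  y_3 = -wx²(L-x)²/(24EI) = -9·6²·(10-6)²/(24·50000) = -27/6250 m
Load 4 — applied couple M₀=12 kN·m at a=5 m (b=L-a=5):
  y_4 = (R_Ax³/6 - M_Ax²/2 - M₀(x-a)²/2)/EI  [x>a] with R_A=9/5, M_A=3 = ((9/5)·6³/6 - 3·6²/2 - 12·(6-5)²/2)/50000 = 3/31250 m
Superposition: y = Σ y_i = -1751/312500 m ≈ -0.005603 m

y(6) = -1751/312500 m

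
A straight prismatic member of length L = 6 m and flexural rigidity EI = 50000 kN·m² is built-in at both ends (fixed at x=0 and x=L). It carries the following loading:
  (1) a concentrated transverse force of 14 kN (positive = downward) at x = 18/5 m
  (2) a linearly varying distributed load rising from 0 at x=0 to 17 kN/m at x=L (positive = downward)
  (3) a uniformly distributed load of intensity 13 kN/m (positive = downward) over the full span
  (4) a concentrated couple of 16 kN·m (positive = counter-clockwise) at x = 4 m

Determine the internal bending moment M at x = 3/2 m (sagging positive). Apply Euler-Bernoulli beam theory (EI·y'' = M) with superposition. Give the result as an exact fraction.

M(3/2) = 20637/4000 kN·m

Load 1 — point force P=14 kN at a=18/5 m (b=L-a=12/5):
  M_1 = Pb²(3a+b)x/L³ - Pab²/L²  [x≤a] = 14·(12/5)²·(3·(18/5)+(12/5))·(3/2)/6³ - 14·(18/5)·(12/5)²/6² = -84/125 kN·m
Load 2 — triangular load w₀=17 kN/m (0→w₀ over full span):
  M_2 = 3w₀Lx/20 - w₀L²/30 - w₀x³/(6L) = 3·17·6·(3/2)/20 - 17·6²/30 - 17·(3/2)³/(6·6) = 153/160 kN·m
Load 3 — uniform load w=13 kN/m over full span:
  M_3 = wLx/2 - wL²/12 - wx²/2 = 13·6·(3/2)/2 - 13·6²/12 - 13·(3/2)²/2 = 39/8 kN·m
Load 4 — applied couple M₀=16 kN·m at a=4 m (b=L-a=2):
  M_4 = R_Ax - M_A  [x≤a] with R_A=32/9, M_A=16/3 = (32/9)·(3/2) - (16/3) = 0 kN·m
Superposition: M = Σ M_i = 20637/4000 kN·m ≈ 5.159250 kN·m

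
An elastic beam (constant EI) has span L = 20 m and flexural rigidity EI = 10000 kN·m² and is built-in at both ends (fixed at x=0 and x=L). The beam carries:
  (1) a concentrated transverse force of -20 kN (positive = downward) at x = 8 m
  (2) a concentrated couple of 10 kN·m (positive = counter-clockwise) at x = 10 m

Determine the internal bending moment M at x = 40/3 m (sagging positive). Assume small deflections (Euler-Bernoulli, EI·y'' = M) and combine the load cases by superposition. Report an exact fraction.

Load 1 — point force P=-20 kN at a=8 m (b=L-a=12):
  M_1 = Pa²(a+3b)(L-x)/L³ - Pa²b/L²  [x>a] = (-20)·8²·(8+3·12)·(20-(40/3))/20³ - (-20)·8²·12/20² = -128/15 kN·m
Load 2 — applied couple M₀=10 kN·m at a=10 m (b=L-a=10):
  M_2 = R_Ax - M_A - M₀  [x>a] with R_A=3/4, M_A=5/2 = (3/4)·(40/3) - (5/2) - 10 = -5/2 kN·m
Superposition: M = Σ M_i = -331/30 kN·m ≈ -11.033333 kN·m

M(40/3) = -331/30 kN·m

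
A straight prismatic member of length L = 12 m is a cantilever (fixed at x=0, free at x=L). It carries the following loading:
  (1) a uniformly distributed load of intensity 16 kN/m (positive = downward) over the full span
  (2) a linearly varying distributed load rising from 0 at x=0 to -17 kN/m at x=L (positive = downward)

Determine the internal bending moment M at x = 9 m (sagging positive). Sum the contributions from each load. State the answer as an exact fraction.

M(9) = -15/8 kN·m

Load 1 — uniform load w=16 kN/m over full span:
  M_1 = -w(L-x)²/2 = -16·(12-9)²/2 = -72 kN·m
Load 2 — triangular load w₀=-17 kN/m (0→w₀ over full span):
  M_2 = w₀Lx/2 - w₀L²/3 - w₀x³/(6L) = (-17)·12·9/2 - (-17)·12²/3 - (-17)·9³/(6·12) = 561/8 kN·m
Superposition: M = Σ M_i = -15/8 kN·m ≈ -1.875000 kN·m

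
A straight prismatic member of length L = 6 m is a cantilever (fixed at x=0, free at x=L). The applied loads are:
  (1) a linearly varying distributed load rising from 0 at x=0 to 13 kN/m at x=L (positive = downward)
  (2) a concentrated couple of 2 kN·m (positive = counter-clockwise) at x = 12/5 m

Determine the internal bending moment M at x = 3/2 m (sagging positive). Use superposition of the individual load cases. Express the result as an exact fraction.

Load 1 — triangular load w₀=13 kN/m (0→w₀ over full span):
  M_1 = w₀Lx/2 - w₀L²/3 - w₀x³/(6L) = 13·6·(3/2)/2 - 13·6²/3 - 13·(3/2)³/(6·6) = -3159/32 kN·m
Load 2 — applied couple M₀=2 kN·m at a=12/5 m (b=L-a=18/5):
  M_2 = M₀  [x≤a] = 2 = 2 kN·m
Superposition: M = Σ M_i = -3095/32 kN·m ≈ -96.718750 kN·m

M(3/2) = -3095/32 kN·m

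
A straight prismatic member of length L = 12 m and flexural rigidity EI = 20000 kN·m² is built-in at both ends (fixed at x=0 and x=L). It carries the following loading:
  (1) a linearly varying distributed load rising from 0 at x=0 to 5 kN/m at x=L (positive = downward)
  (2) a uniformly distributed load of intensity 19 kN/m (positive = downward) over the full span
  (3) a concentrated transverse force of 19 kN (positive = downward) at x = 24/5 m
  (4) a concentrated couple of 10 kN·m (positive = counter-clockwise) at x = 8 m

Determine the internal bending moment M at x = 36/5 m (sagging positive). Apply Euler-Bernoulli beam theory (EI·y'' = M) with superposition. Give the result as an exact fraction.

Load 1 — triangular load w₀=5 kN/m (0→w₀ over full span):
  M_1 = 3w₀Lx/20 - w₀L²/30 - w₀x³/(6L) = 3·5·12·(36/5)/20 - 5·12²/30 - 5·(36/5)³/(6·12) = 372/25 kN·m
Load 2 — uniform load w=19 kN/m over full span:
  M_2 = wLx/2 - wL²/12 - wx²/2 = 19·12·(36/5)/2 - 19·12²/12 - 19·(36/5)²/2 = 2508/25 kN·m
Load 3 — point force P=19 kN at a=24/5 m (b=L-a=36/5):
  M_3 = Pa²(a+3b)(L-x)/L³ - Pa²b/L²  [x>a] = 19·(24/5)²·((24/5)+3·(36/5))·(12-(36/5))/12³ - 19·(24/5)²·(36/5)/12² = 6384/625 kN·m
Load 4 — applied couple M₀=10 kN·m at a=8 m (b=L-a=4):
  M_4 = R_Ax - M_A  [x≤a] with R_A=10/9, M_A=10/3 = (10/9)·(36/5) - (10/3) = 14/3 kN·m
Superposition: M = Σ M_i = 243902/1875 kN·m ≈ 130.081067 kN·m

M(36/5) = 243902/1875 kN·m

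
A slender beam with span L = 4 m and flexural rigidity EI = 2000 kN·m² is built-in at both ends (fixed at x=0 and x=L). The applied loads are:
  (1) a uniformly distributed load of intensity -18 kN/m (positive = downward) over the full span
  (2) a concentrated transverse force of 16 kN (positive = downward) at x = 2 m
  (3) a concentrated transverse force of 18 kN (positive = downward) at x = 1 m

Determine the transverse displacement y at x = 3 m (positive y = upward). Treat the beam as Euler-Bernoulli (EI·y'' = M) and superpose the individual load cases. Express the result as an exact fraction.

Load 1 — uniform load w=-18 kN/m over full span:
  y_1 = -wx²(L-x)²/(24EI) = -(-18)·3²·(4-3)²/(24·2000) = 27/8000 m
Load 2 — point force P=16 kN at a=2 m (b=L-a=2):
  y_2 = -Pa²(L-x)²(3bL-(3b+a)(L-x))/(6L³EI)  [x>a] = -16·2²·(4-3)²·(3·2·4-(3·2+2)·(4-3))/(6·4³·2000) = -1/750 m
Load 3 — point force P=18 kN at a=1 m (b=L-a=3):
  y_3 = -Pa²(L-x)²(3bL-(3b+a)(L-x))/(6L³EI)  [x>a] = -18·1²·(4-3)²·(3·3·4-(3·3+1)·(4-3))/(6·4³·2000) = -39/64000 m
Superposition: y = Σ y_i = 11/7680 m ≈ 0.001432 m

y(3) = 11/7680 m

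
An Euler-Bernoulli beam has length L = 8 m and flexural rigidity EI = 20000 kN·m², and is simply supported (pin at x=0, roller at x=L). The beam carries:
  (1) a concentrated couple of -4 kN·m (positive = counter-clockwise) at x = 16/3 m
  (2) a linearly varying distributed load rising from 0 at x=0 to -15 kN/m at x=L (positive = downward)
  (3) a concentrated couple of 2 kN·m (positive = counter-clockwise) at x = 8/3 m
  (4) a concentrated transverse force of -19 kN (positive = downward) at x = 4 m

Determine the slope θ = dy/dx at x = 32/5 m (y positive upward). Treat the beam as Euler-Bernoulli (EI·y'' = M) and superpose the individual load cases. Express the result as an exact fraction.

θ(32/5) = -55381/5625000 rad

Load 1 — applied couple M₀=-4 kN·m at a=16/3 m (b=L-a=8/3):
  θ_1 = (M₀x²/(2L)-M₀(x-a)+C₁)/EI  [x>a] with C₁=M₀(3b²-L²)/(6L)=32/9 = ((-4)·(32/5)²/(2·8)-(-4)·((32/5)-(16/3))+(32/9))/20000 = -17/140625 rad
Load 2 — triangular load w₀=-15 kN/m (0→w₀ over full span):
  θ_2 = -w₀(7L⁴-30L²x²+15x⁴)/(360LEI) = -(-15)·(7·8⁴-30·8²·(32/5)²+15·(32/5)⁴)/(360·8·20000) = -1514/234375 rad
Load 3 — applied couple M₀=2 kN·m at a=8/3 m (b=L-a=16/3):
  θ_3 = (M₀x²/(2L)-M₀(x-a)+C₁)/EI  [x>a] with C₁=M₀(3b²-L²)/(6L)=8/9 = (2·(32/5)²/(2·8)-2·((32/5)-(8/3))+(8/9))/20000 = -41/562500 rad
Load 4 — point force P=-19 kN at a=4 m (b=L-a=4):
  θ_4 = -Pa(2L²-6Lx+3x²+a²)/(6LEI)  [x>a] = -(-19)·4·(2·8²-6·8·(32/5)+3·(32/5)²+4²)/(6·8·20000) = -399/125000 rad
Superposition: θ = Σ θ_i = -55381/5625000 rad ≈ -0.009846 rad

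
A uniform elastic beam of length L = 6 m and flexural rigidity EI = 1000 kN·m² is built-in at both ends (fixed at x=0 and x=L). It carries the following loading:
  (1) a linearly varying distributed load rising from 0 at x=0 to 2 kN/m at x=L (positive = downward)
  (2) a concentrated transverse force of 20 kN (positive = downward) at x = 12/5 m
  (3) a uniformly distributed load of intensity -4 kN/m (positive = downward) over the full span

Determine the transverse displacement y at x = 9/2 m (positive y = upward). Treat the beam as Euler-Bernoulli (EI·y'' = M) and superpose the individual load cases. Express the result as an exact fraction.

Load 1 — triangular load w₀=2 kN/m (0→w₀ over full span):
  y_1 = -w₀x²(L-x)²(x+2L)/(120LEI) = -2·(9/2)²·(6-(9/2))²·((9/2)+2·6)/(120·6·1000) = -2673/1280000 m
Load 2 — point force P=20 kN at a=12/5 m (b=L-a=18/5):
  y_2 = -Pa²(L-x)²(3bL-(3b+a)(L-x))/(6L³EI)  [x>a] = -20·(12/5)²·(6-(9/2))²·(3·(18/5)·6-(3·(18/5)+(12/5))·(6-(9/2)))/(6·6³·1000) = -9/1000 m
Load 3 — uniform load w=-4 kN/m over full span:
  y_3 = -wx²(L-x)²/(24EI) = -(-4)·(9/2)²·(6-(9/2))²/(24·1000) = 243/32000 m
Superposition: y = Σ y_i = -4473/1280000 m ≈ -0.003495 m

y(9/2) = -4473/1280000 m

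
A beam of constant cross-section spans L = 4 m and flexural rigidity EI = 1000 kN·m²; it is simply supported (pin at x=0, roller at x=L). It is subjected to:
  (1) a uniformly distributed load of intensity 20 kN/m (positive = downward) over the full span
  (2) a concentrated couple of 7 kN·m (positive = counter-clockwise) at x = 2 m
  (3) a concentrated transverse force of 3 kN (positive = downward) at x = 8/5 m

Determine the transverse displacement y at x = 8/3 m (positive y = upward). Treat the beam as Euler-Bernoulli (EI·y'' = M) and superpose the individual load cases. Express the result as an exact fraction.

Load 1 — uniform load w=20 kN/m over full span:
  y_1 = -wx(L³-2Lx²+x³)/(24EI) = -20·(8/3)·(4³-2·4·(8/3)²+(8/3)³)/(24·1000) = -352/6075 m
Load 2 — applied couple M₀=7 kN·m at a=2 m (b=L-a=2):
  y_2 = (M₀x³/(6L)-M₀(x-a)²/2+C₁x)/EI  [x>a] with C₁=M₀(3b²-L²)/(6L)=-7/6 = (7·(8/3)³/(6·4)-7·((8/3)-2)²/2+(-7/6)·(8/3))/1000 = 7/8100 m
Load 3 — point force P=3 kN at a=8/5 m (b=L-a=12/5):
  y_3 = -Pa(L-x)(2Lx-a²-x²)/(6LEI)  [x>a] = -3·(8/5)·(4-(8/3))·(2·4·(8/3)-(8/5)²-(8/3)²)/(6·4·1000) = -1312/421875 m
Superposition: y = Σ y_i = -914107/15187500 m ≈ -0.060188 m

y(8/3) = -914107/15187500 m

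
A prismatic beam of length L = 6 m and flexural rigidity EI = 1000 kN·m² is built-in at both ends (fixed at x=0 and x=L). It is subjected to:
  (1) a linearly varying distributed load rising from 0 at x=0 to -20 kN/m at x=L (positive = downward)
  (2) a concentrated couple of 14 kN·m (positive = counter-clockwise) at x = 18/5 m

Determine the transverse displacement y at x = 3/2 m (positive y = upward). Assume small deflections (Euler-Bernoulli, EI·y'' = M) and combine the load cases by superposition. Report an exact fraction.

y(3/2) = 8919/640000 m

Load 1 — triangular load w₀=-20 kN/m (0→w₀ over full span):
  y_1 = -w₀x²(L-x)²(x+2L)/(120LEI) = -(-20)·(3/2)²·(6-(3/2))²·((3/2)+2·6)/(120·6·1000) = 2187/128000 m
Load 2 — applied couple M₀=14 kN·m at a=18/5 m (b=L-a=12/5):
  y_2 = (R_Ax³/6 - M_Ax²/2)/EI  [x≤a] with R_A=84/25, M_A=112/25 = ((84/25)·(3/2)³/6 - (112/25)·(3/2)²/2)/1000 = -63/20000 m
Superposition: y = Σ y_i = 8919/640000 m ≈ 0.013936 m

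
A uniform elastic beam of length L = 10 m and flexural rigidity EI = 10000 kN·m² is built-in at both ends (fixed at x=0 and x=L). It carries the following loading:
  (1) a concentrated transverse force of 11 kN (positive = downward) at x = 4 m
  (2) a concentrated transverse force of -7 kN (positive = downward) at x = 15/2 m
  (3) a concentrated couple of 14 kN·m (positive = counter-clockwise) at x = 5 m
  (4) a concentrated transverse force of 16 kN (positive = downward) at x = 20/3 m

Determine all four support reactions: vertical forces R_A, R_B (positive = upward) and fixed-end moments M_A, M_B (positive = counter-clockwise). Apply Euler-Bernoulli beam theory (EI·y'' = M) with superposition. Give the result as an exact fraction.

Load 1 — point force P=11 kN at a=4 m (b=L-a=6):
  R_A = Pb²(3a+b)/L³ = 11·6²·(3·4+6)/10³ = 891/125 kN
  M_A = Pab²/L² = 11·4·6²/10² = 396/25 kN·m
  R_B = Pa²(a+3b)/L³ = 11·4²·(4+3·6)/10³ = 484/125 kN
  M_B = -Pa²b/L² = -11·4²·6/10² = -264/25 kN·m
Load 2 — point force P=-7 kN at a=15/2 m (b=L-a=5/2):
  R_A = Pb²(3a+b)/L³ = (-7)·(5/2)²·(3·(15/2)+(5/2))/10³ = -35/32 kN
  M_A = Pab²/L² = (-7)·(15/2)·(5/2)²/10² = -105/32 kN·m
  R_B = Pa²(a+3b)/L³ = (-7)·(15/2)²·((15/2)+3·(5/2))/10³ = -189/32 kN
  M_B = -Pa²b/L² = -(-7)·(15/2)²·(5/2)/10² = 315/32 kN·m
Load 3 — applied couple M₀=14 kN·m at a=5 m (b=L-a=5):
  R_A = 6M₀ab/L³ = 6·14·5·5/10³ = 21/10 kN
  M_A = M₀b(2a-b)/L² = 14·5·(2·5-5)/10² = 7/2 kN·m
  R_B = -6M₀ab/L³ = -6·14·5·5/10³ = -21/10 kN
  M_B = M₀a(2b-a)/L² = 14·5·(2·5-5)/10² = 7/2 kN·m
Load 4 — point force P=16 kN at a=20/3 m (b=L-a=10/3):
  R_A = Pb²(3a+b)/L³ = 16·(10/3)²·(3·(20/3)+(10/3))/10³ = 112/27 kN
  M_A = Pab²/L² = 16·(20/3)·(10/3)²/10² = 320/27 kN·m
  R_B = Pa²(a+3b)/L³ = 16·(20/3)²·((20/3)+3·(10/3))/10³ = 320/27 kN
  M_B = -Pa²b/L² = -16·(20/3)²·(10/3)/10² = -640/27 kN·m
Superposition: R_A = 1326499/108000 kN, M_A = 602869/21600 kN·m, R_B = 833501/108000 kN, M_B = -451871/21600 kN·m

R_A = 1326499/108000 kN, M_A = 602869/21600 kN·m, R_B = 833501/108000 kN, M_B = -451871/21600 kN·m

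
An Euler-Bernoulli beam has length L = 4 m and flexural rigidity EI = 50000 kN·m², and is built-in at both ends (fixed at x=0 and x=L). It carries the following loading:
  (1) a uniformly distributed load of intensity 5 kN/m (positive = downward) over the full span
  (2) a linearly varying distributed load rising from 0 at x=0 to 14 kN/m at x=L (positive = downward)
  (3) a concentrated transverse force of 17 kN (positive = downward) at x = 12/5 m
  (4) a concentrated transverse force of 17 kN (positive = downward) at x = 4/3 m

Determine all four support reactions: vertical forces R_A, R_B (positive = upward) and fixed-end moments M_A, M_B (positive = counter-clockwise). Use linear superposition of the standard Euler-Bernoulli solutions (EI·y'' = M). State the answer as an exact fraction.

R_A = 124796/3375 kN, M_A = 103732/3375 kN·m, R_B = 151954/3375 kN, M_B = -110348/3375 kN·m

Load 1 — uniform load w=5 kN/m over full span:
  R_A = wL/2 = 5·4/2 = 10 kN
  M_A = wL²/12 = 5·4²/12 = 20/3 kN·m
  R_B = wL/2 = 5·4/2 = 10 kN
  M_B = -wL²/12 = -5·4²/12 = -20/3 kN·m
Load 2 — triangular load w₀=14 kN/m (0→w₀ over full span):
  R_A = 3w₀L/20 = 3·14·4/20 = 42/5 kN
  M_A = w₀L²/30 = 14·4²/30 = 112/15 kN·m
  R_B = 7w₀L/20 = 7·14·4/20 = 98/5 kN
  M_B = -w₀L²/20 = -14·4²/20 = -56/5 kN·m
Load 3 — point force P=17 kN at a=12/5 m (b=L-a=8/5):
  R_A = Pb²(3a+b)/L³ = 17·(8/5)²·(3·(12/5)+(8/5))/4³ = 748/125 kN
  M_A = Pab²/L² = 17·(12/5)·(8/5)²/4² = 816/125 kN·m
  R_B = Pa²(a+3b)/L³ = 17·(12/5)²·((12/5)+3·(8/5))/4³ = 1377/125 kN
  M_B = -Pa²b/L² = -17·(12/5)²·(8/5)/4² = -1224/125 kN·m
Load 4 — point force P=17 kN at a=4/3 m (b=L-a=8/3):
  R_A = Pb²(3a+b)/L³ = 17·(8/3)²·(3·(4/3)+(8/3))/4³ = 340/27 kN
  M_A = Pab²/L² = 17·(4/3)·(8/3)²/4² = 272/27 kN·m
  R_B = Pa²(a+3b)/L³ = 17·(4/3)²·((4/3)+3·(8/3))/4³ = 119/27 kN
  M_B = -Pa²b/L² = -17·(4/3)²·(8/3)/4² = -136/27 kN·m
Superposition: R_A = 124796/3375 kN, M_A = 103732/3375 kN·m, R_B = 151954/3375 kN, M_B = -110348/3375 kN·m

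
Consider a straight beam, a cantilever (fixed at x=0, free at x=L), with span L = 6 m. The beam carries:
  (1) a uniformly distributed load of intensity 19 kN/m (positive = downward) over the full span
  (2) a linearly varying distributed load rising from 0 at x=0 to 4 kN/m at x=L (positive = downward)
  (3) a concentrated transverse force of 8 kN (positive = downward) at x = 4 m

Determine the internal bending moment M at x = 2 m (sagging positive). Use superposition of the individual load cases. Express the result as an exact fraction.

Load 1 — uniform load w=19 kN/m over full span:
  M_1 = -w(L-x)²/2 = -19·(6-2)²/2 = -152 kN·m
Load 2 — triangular load w₀=4 kN/m (0→w₀ over full span):
  M_2 = w₀Lx/2 - w₀L²/3 - w₀x³/(6L) = 4·6·2/2 - 4·6²/3 - 4·2³/(6·6) = -224/9 kN·m
Load 3 — point force P=8 kN at a=4 m (b=L-a=2):
  M_3 = -P(a-x)  [x≤a] = -8·(4-2) = -16 kN·m
Superposition: M = Σ M_i = -1736/9 kN·m ≈ -192.888889 kN·m

M(2) = -1736/9 kN·m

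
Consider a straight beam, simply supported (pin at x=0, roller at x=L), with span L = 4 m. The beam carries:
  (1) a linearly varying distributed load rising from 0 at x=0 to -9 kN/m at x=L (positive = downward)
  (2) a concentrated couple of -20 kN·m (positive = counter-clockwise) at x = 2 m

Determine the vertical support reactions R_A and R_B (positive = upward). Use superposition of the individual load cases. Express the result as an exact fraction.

Load 1 — triangular load w₀=-9 kN/m (0→w₀ over full span):
  R_A = w₀L/6 = (-9)·4/6 = -6 kN
  R_B = w₀L/3 = (-9)·4/3 = -12 kN
Load 2 — applied couple M₀=-20 kN·m at a=2 m (b=L-a=2):
  R_A = M₀/L = (-20)/4 = -5 kN
  R_B = -M₀/L = -(-20)/4 = 5 kN
Superposition: R_A = -11 kN, R_B = -7 kN

R_A = -11 kN, R_B = -7 kN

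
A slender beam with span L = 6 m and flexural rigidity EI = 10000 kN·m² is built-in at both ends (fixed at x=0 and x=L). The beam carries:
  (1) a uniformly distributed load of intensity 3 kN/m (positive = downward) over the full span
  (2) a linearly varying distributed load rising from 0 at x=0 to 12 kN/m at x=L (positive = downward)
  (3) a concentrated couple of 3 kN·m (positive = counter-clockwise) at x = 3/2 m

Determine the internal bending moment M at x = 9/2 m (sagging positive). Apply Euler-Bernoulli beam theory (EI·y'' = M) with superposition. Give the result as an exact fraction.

M(9/2) = 807/160 kN·m

Load 1 — uniform load w=3 kN/m over full span:
  M_1 = wLx/2 - wL²/12 - wx²/2 = 3·6·(9/2)/2 - 3·6²/12 - 3·(9/2)²/2 = 9/8 kN·m
Load 2 — triangular load w₀=12 kN/m (0→w₀ over full span):
  M_2 = 3w₀Lx/20 - w₀L²/30 - w₀x³/(6L) = 3·12·6·(9/2)/20 - 12·6²/30 - 12·(9/2)³/(6·6) = 153/40 kN·m
Load 3 — applied couple M₀=3 kN·m at a=3/2 m (b=L-a=9/2):
  M_3 = R_Ax - M_A - M₀  [x>a] with R_A=9/16, M_A=-9/16 = (9/16)·(9/2) - (-9/16) - 3 = 3/32 kN·m
Superposition: M = Σ M_i = 807/160 kN·m ≈ 5.043750 kN·m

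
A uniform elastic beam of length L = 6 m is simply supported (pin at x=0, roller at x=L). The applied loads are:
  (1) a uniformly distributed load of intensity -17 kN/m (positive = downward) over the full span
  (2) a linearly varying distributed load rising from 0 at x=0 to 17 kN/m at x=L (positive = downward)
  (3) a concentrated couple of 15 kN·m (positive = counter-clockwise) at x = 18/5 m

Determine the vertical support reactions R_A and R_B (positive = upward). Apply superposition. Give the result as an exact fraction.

Load 1 — uniform load w=-17 kN/m over full span:
  R_A = wL/2 = (-17)·6/2 = -51 kN
  R_B = wL/2 = (-17)·6/2 = -51 kN
Load 2 — triangular load w₀=17 kN/m (0→w₀ over full span):
  R_A = w₀L/6 = 17·6/6 = 17 kN
  R_B = w₀L/3 = 17·6/3 = 34 kN
Load 3 — applied couple M₀=15 kN·m at a=18/5 m (b=L-a=12/5):
  R_A = M₀/L = 15/6 = 5/2 kN
  R_B = -M₀/L = -15/6 = -5/2 kN
Superposition: R_A = -63/2 kN, R_B = -39/2 kN

R_A = -63/2 kN, R_B = -39/2 kN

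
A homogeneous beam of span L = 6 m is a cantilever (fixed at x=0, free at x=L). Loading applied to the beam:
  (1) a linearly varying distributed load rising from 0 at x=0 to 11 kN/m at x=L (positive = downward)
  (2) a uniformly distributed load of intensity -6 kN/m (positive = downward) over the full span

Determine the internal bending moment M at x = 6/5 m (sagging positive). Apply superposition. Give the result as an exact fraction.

Load 1 — triangular load w₀=11 kN/m (0→w₀ over full span):
  M_1 = w₀Lx/2 - w₀L²/3 - w₀x³/(6L) = 11·6·(6/5)/2 - 11·6²/3 - 11·(6/5)³/(6·6) = -11616/125 kN·m
Load 2 — uniform load w=-6 kN/m over full span:
  M_2 = -w(L-x)²/2 = -(-6)·(6-(6/5))²/2 = 1728/25 kN·m
Superposition: M = Σ M_i = -2976/125 kN·m ≈ -23.808000 kN·m

M(6/5) = -2976/125 kN·m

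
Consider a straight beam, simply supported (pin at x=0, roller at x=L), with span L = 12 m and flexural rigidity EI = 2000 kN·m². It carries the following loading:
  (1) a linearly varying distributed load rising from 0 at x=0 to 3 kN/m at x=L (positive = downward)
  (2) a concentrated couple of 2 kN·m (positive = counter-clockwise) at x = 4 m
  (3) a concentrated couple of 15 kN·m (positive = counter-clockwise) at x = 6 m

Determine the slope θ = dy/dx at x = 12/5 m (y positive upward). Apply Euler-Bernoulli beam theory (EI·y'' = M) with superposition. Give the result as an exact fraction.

θ(12/5) = -322321/7500000 rad

Load 1 — triangular load w₀=3 kN/m (0→w₀ over full span):
  θ_1 = -w₀(7L⁴-30L²x²+15x⁴)/(360LEI) = -3·(7·12⁴-30·12²·(12/5)²+15·(12/5)⁴)/(360·12·2000) = -3276/78125 rad
Load 2 — applied couple M₀=2 kN·m at a=4 m (b=L-a=8):
  θ_2 = (M₀x²/(2L)+C₁)/EI  [x≤a] with C₁=M₀(3b²-L²)/(6L)=4/3 = (2·(12/5)²/(2·12)+(4/3))/2000 = 17/18750 rad
Load 3 — applied couple M₀=15 kN·m at a=6 m (b=L-a=6):
  θ_3 = (M₀x²/(2L)+C₁)/EI  [x≤a] with C₁=M₀(3b²-L²)/(6L)=-15/2 = (15·(12/5)²/(2·12)+(-15/2))/2000 = -39/20000 rad
Superposition: θ = Σ θ_i = -322321/7500000 rad ≈ -0.042976 rad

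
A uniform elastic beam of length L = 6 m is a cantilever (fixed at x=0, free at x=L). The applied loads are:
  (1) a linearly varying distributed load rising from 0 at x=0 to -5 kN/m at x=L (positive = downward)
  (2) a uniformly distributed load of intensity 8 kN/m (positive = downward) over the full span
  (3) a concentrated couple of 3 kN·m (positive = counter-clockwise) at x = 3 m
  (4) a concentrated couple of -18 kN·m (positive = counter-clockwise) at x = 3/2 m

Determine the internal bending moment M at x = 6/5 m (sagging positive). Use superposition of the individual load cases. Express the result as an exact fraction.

Load 1 — triangular load w₀=-5 kN/m (0→w₀ over full span):
  M_1 = w₀Lx/2 - w₀L²/3 - w₀x³/(6L) = (-5)·6·(6/5)/2 - (-5)·6²/3 - (-5)·(6/5)³/(6·6) = 1056/25 kN·m
Load 2 — uniform load w=8 kN/m over full span:
  M_2 = -w(L-x)²/2 = -8·(6-(6/5))²/2 = -2304/25 kN·m
Load 3 — applied couple M₀=3 kN·m at a=3 m (b=L-a=3):
  M_3 = M₀  [x≤a] = 3 = 3 kN·m
Load 4 — applied couple M₀=-18 kN·m at a=3/2 m (b=L-a=9/2):
  M_4 = M₀  [x≤a] = (-18) = -18 kN·m
Superposition: M = Σ M_i = -1623/25 kN·m ≈ -64.920000 kN·m

M(6/5) = -1623/25 kN·m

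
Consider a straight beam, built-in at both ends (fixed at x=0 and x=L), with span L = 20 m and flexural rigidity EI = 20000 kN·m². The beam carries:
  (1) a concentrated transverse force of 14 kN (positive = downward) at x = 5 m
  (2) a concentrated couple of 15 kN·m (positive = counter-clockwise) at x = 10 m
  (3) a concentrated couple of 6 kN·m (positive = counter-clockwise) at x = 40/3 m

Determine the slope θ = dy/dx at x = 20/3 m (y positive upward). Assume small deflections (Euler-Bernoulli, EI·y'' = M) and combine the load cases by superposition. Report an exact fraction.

Load 1 — point force P=14 kN at a=5 m (b=L-a=15):
  θ_1 = Pa²(L-x)(2bL-(3b+a)(L-x))/(2L³EI)  [x>a] = 14·5²·(20-(20/3))·(2·15·20-(3·15+5)·(20-(20/3)))/(2·20³·20000) = -7/7200 rad
Load 2 — applied couple M₀=15 kN·m at a=10 m (b=L-a=10):
  θ_2 = (R_Ax²/2 - M_Ax)/EI  [x≤a] with R_A=9/8, M_A=15/4 = ((9/8)·(20/3)²/2 - (15/4)·(20/3))/20000 = 0 rad
Load 3 — applied couple M₀=6 kN·m at a=40/3 m (b=L-a=20/3):
  θ_3 = (R_Ax²/2 - M_Ax)/EI  [x≤a] with R_A=2/5, M_A=2 = ((2/5)·(20/3)²/2 - 2·(20/3))/20000 = -1/4500 rad
Superposition: θ = Σ θ_i = -43/36000 rad ≈ -0.001194 rad

θ(20/3) = -43/36000 rad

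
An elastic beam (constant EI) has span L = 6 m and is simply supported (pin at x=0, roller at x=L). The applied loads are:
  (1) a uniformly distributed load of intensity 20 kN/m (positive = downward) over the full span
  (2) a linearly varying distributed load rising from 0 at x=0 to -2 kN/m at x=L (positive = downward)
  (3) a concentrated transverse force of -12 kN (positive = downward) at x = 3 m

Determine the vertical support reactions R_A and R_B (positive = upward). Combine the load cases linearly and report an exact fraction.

Load 1 — uniform load w=20 kN/m over full span:
  R_A = wL/2 = 20·6/2 = 60 kN
  R_B = wL/2 = 20·6/2 = 60 kN
Load 2 — triangular load w₀=-2 kN/m (0→w₀ over full span):
  R_A = w₀L/6 = (-2)·6/6 = -2 kN
  R_B = w₀L/3 = (-2)·6/3 = -4 kN
Load 3 — point force P=-12 kN at a=3 m (b=L-a=3):
  R_A = Pb/L = (-12)·3/6 = -6 kN
  R_B = Pa/L = (-12)·3/6 = -6 kN
Superposition: R_A = 52 kN, R_B = 50 kN

R_A = 52 kN, R_B = 50 kN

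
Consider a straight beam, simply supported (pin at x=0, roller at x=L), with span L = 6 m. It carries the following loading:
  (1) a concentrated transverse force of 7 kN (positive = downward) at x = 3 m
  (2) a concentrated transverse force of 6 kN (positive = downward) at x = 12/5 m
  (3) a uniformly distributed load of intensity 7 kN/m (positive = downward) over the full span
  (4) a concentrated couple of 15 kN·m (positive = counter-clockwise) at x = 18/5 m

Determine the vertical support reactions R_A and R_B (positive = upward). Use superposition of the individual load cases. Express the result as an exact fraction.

R_A = 153/5 kN, R_B = 122/5 kN

Load 1 — point force P=7 kN at a=3 m (b=L-a=3):
  R_A = Pb/L = 7·3/6 = 7/2 kN
  R_B = Pa/L = 7·3/6 = 7/2 kN
Load 2 — point force P=6 kN at a=12/5 m (b=L-a=18/5):
  R_A = Pb/L = 6·(18/5)/6 = 18/5 kN
  R_B = Pa/L = 6·(12/5)/6 = 12/5 kN
Load 3 — uniform load w=7 kN/m over full span:
  R_A = wL/2 = 7·6/2 = 21 kN
  R_B = wL/2 = 7·6/2 = 21 kN
Load 4 — applied couple M₀=15 kN·m at a=18/5 m (b=L-a=12/5):
  R_A = M₀/L = 15/6 = 5/2 kN
  R_B = -M₀/L = -15/6 = -5/2 kN
Superposition: R_A = 153/5 kN, R_B = 122/5 kN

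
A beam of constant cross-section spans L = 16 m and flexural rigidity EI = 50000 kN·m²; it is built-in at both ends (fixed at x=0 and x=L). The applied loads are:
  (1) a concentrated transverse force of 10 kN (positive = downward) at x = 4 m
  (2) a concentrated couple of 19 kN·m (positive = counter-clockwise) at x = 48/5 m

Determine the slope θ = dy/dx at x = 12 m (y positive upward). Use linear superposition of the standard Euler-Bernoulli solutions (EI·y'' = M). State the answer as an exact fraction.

θ(12) = 1103/2500000 rad

Load 1 — point force P=10 kN at a=4 m (b=L-a=12):
  θ_1 = Pa²(L-x)(2bL-(3b+a)(L-x))/(2L³EI)  [x>a] = 10·4²·(16-12)·(2·12·16-(3·12+4)·(16-12))/(2·16³·50000) = 7/20000 rad
Load 2 — applied couple M₀=19 kN·m at a=48/5 m (b=L-a=32/5):
  θ_2 = (R_Ax²/2 - M_Ax - M₀(x-a))/EI  [x>a] with R_A=171/100, M_A=152/25 = ((171/100)·12²/2 - (152/25)·12 - 19·(12-(48/5)))/50000 = 57/625000 rad
Superposition: θ = Σ θ_i = 1103/2500000 rad ≈ 0.000441 rad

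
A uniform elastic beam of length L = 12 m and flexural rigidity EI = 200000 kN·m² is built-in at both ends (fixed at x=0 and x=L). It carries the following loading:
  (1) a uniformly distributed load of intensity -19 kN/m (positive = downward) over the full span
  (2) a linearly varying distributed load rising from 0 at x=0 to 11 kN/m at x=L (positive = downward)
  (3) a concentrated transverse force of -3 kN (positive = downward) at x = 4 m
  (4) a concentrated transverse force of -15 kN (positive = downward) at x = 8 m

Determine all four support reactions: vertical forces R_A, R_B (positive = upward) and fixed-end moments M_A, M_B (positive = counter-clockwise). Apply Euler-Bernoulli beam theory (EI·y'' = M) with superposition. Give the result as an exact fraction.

R_A = -4514/45 kN, M_A = -2908/15 kN·m, R_B = -3586/45 kN, M_B = 2672/15 kN·m

Load 1 — uniform load w=-19 kN/m over full span:
  R_A = wL/2 = (-19)·12/2 = -114 kN
  M_A = wL²/12 = (-19)·12²/12 = -228 kN·m
  R_B = wL/2 = (-19)·12/2 = -114 kN
  M_B = -wL²/12 = -(-19)·12²/12 = 228 kN·m
Load 2 — triangular load w₀=11 kN/m (0→w₀ over full span):
  R_A = 3w₀L/20 = 3·11·12/20 = 99/5 kN
  M_A = w₀L²/30 = 11·12²/30 = 264/5 kN·m
  R_B = 7w₀L/20 = 7·11·12/20 = 231/5 kN
  M_B = -w₀L²/20 = -11·12²/20 = -396/5 kN·m
Load 3 — point force P=-3 kN at a=4 m (b=L-a=8):
  R_A = Pb²(3a+b)/L³ = (-3)·8²·(3·4+8)/12³ = -20/9 kN
  M_A = Pab²/L² = (-3)·4·8²/12² = -16/3 kN·m
  R_B = Pa²(a+3b)/L³ = (-3)·4²·(4+3·8)/12³ = -7/9 kN
  M_B = -Pa²b/L² = -(-3)·4²·8/12² = 8/3 kN·m
Load 4 — point force P=-15 kN at a=8 m (b=L-a=4):
  R_A = Pb²(3a+b)/L³ = (-15)·4²·(3·8+4)/12³ = -35/9 kN
  M_A = Pab²/L² = (-15)·8·4²/12² = -40/3 kN·m
  R_B = Pa²(a+3b)/L³ = (-15)·8²·(8+3·4)/12³ = -100/9 kN
  M_B = -Pa²b/L² = -(-15)·8²·4/12² = 80/3 kN·m
Superposition: R_A = -4514/45 kN, M_A = -2908/15 kN·m, R_B = -3586/45 kN, M_B = 2672/15 kN·m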